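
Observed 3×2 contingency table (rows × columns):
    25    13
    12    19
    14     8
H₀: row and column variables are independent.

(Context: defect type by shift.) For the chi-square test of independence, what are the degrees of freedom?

degrees of freedom = 2

df = (r−1)(c−1) = (3−1)·(2−1) = 2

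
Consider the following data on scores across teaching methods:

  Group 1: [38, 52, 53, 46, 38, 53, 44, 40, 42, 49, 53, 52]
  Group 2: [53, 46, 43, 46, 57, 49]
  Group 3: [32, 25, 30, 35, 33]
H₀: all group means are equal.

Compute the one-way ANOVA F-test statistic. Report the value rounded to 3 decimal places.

test statistic = 18.039

Group means [46.67, 49.00, 31.00], grand mean 43.870
SSB = Σnᵢ(x̄ᵢ−x̄)² = 1079.942; SSW = ΣΣ(x−x̄ᵢ)² = 598.667
MSB = 1079.942/2 = 539.9710; MSW = 598.667/20 = 29.9333
F = MSB/MSW = 18.0391
df = (2, 20)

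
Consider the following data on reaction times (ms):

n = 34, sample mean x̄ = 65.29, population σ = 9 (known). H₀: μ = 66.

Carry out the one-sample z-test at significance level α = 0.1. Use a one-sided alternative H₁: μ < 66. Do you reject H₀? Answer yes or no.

reject H₀: no

SE = σ/√n = 9/√34 = 1.5435
z = (x̄−μ₀)/SE = (65.29−66)/1.5435 = -0.4600
p-value (one-sided, H₁ less) = 0.32276
At α=0.1: p ≥ α → fail to reject H₀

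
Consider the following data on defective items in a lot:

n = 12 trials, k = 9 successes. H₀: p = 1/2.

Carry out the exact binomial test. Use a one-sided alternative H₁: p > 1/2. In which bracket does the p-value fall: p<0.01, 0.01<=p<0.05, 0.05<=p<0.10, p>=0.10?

Exact binomial: n=12, k=9, p₀=1/2=0.5000
P(X≥9) from Σ C(n,i)·p₀^i·(1−p₀)^(n−i)
p-value (one-sided, H₁ greater) = 0.07300
→ bracket: 0.05<=p<0.10

p-value bracket: 0.05<=p<0.10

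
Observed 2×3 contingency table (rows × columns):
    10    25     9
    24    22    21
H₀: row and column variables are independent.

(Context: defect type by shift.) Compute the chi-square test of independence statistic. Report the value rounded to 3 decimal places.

test statistic = 6.259

Row totals [44, 67], col totals [34, 47, 30], n=111
χ² = (10−13.48)²/13.48 + (25−18.63)²/18.63 + (9−11.89)²/11.89 + (24−20.52)²/20.52 + (22−28.37)²/28.37 + (21−18.11)²/18.11 = 6.2592
df = 2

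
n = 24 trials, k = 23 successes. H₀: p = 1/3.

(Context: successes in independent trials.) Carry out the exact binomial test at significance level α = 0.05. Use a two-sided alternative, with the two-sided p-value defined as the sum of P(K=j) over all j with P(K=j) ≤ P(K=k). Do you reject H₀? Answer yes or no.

Exact binomial: n=24, k=23, p₀=1/3=0.3333
P(X=j) = C(n,j)·p₀^j·(1−p₀)^(n−j); p = Σ P(X=j) over j with P(X=j) ≤ P(X=23)
p-value (two-sided) = 0.00000
At α=0.05: p < α → reject H₀

reject H₀: yes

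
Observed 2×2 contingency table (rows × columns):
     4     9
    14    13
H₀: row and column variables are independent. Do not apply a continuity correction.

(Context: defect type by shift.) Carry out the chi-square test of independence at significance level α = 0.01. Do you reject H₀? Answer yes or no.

Row totals [13, 27], col totals [18, 22], n=40
χ² = (4−5.85)²/5.85 + (9−7.15)²/7.15 + (14−12.15)²/12.15 + (13−14.85)²/14.85 = 1.5759
df = 1
p-value (upper-tail) = 0.20936
At α=0.01: p ≥ α → fail to reject H₀

reject H₀: no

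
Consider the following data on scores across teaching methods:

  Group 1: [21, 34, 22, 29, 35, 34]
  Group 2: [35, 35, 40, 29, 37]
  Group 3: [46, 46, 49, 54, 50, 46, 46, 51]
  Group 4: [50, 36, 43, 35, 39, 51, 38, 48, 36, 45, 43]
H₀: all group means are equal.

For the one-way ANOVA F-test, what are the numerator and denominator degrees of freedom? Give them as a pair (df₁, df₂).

degrees of freedom = [3, 26]

k = 4 groups, N = 30 total
df = (k−1, N−k) = (4−1, 30−4) = (3, 26)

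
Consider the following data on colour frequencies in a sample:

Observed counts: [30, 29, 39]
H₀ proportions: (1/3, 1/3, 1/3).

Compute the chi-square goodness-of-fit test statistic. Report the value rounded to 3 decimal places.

n = 98; E_i = n·p_i = [32.67, 32.67, 32.67]
χ² = (30−32.67)²/32.67 + (29−32.67)²/32.67 + (39−32.67)²/32.67 = 1.8571
df = 2

test statistic = 1.857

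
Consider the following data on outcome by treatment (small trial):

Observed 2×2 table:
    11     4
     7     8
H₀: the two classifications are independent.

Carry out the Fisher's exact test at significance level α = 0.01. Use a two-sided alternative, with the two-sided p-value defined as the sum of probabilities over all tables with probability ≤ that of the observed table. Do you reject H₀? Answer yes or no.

reject H₀: no

Margins: r₁=15, r₂=15, c₁=18, c₂=12, n=30
p_obs = C(15,11)·C(15,7)/C(30,18); sum pmf over tables with pmf ≤ p_obs
p-value (two-sided) = 0.26354
At α=0.01: p ≥ α → fail to reject H₀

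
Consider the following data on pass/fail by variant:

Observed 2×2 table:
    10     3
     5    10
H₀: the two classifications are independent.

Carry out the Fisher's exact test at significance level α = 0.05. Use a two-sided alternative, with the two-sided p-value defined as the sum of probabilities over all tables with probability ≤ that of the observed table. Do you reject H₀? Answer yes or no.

reject H₀: yes

Margins: r₁=13, r₂=15, c₁=15, c₂=13, n=28
p_obs = C(13,10)·C(15,5)/C(28,15); sum pmf over tables with pmf ≤ p_obs
p-value (two-sided) = 0.02964
At α=0.05: p < α → reject H₀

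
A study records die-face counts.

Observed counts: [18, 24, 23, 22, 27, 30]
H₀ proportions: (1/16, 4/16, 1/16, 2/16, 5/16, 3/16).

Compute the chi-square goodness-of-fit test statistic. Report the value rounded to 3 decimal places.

test statistic = 43.200

n = 144; E_i = n·p_i = [9.00, 36.00, 9.00, 18.00, 45.00, 27.00]
χ² = (18−9.00)²/9.00 + (24−36.00)²/36.00 + (23−9.00)²/9.00 + (22−18.00)²/18.00 + (27−45.00)²/45.00 + (30−27.00)²/27.00 = 43.2000
df = 5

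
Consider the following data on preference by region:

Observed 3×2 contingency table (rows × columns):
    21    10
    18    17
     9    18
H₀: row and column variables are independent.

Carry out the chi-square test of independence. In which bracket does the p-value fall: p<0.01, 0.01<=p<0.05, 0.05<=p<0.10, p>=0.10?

p-value bracket: 0.01<=p<0.05

Row totals [31, 35, 27], col totals [48, 45], n=93
χ² = (21−16.00)²/16.00 + (10−15.00)²/15.00 + (18−18.06)²/18.06 + (17−16.94)²/16.94 + (9−13.94)²/13.94 + (18−13.06)²/13.06 = 6.8421
df = 2
p-value (upper-tail) = 0.03268
→ bracket: 0.01<=p<0.05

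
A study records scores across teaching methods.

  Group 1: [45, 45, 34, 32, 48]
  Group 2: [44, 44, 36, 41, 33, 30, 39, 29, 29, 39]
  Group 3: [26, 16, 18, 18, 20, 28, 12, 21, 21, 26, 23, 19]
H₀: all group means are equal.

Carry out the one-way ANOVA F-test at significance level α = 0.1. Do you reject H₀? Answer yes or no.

reject H₀: yes

Group means [40.80, 36.40, 20.67], grand mean 30.222
SSB = Σnᵢ(x̄ᵢ−x̄)² = 2036.800; SSW = ΣΣ(x−x̄ᵢ)² = 753.867
MSB = 2036.800/2 = 1018.4000; MSW = 753.867/24 = 31.4111
F = MSB/MSW = 32.4216
df = (2, 24)
p-value (upper-tail) = 0.00000
At α=0.1: p < α → reject H₀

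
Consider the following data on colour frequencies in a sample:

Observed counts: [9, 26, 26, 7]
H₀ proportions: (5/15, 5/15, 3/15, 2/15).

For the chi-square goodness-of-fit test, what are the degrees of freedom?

degrees of freedom = 3

df = k − 1 = 4 − 1 = 3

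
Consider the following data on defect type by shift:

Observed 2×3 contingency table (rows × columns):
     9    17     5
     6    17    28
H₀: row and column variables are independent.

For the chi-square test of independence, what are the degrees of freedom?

df = (r−1)(c−1) = (2−1)·(3−1) = 2

degrees of freedom = 2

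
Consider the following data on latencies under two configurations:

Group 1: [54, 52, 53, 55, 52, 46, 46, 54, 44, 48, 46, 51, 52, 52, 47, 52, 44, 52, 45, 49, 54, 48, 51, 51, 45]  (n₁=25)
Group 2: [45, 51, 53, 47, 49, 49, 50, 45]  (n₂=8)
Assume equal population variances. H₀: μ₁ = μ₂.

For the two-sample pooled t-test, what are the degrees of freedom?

df = n₁ + n₂ − 2 = 25 + 8 − 2 = 31

degrees of freedom = 31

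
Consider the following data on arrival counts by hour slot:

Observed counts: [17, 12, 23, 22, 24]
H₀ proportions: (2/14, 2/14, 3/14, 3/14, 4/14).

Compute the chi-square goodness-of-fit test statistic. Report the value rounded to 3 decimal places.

n = 98; E_i = n·p_i = [14.00, 14.00, 21.00, 21.00, 28.00]
χ² = (17−14.00)²/14.00 + (12−14.00)²/14.00 + (23−21.00)²/21.00 + (22−21.00)²/21.00 + (24−28.00)²/28.00 = 1.7381
df = 4

test statistic = 1.738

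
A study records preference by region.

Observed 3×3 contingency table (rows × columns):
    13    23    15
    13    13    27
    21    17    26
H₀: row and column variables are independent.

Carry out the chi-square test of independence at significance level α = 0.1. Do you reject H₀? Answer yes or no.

Row totals [51, 53, 64], col totals [47, 53, 68], n=168
χ² = (13−14.27)²/14.27 + (23−16.09)²/16.09 + (15−20.64)²/20.64 + (13−14.83)²/14.83 + (13−16.72)²/16.72 + (27−21.45)²/21.45 + (21−17.90)²/17.90 + (17−20.19)²/20.19 + (26−25.90)²/25.90 = 8.1507
df = 4
p-value (upper-tail) = 0.08621
At α=0.1: p < α → reject H₀

reject H₀: yes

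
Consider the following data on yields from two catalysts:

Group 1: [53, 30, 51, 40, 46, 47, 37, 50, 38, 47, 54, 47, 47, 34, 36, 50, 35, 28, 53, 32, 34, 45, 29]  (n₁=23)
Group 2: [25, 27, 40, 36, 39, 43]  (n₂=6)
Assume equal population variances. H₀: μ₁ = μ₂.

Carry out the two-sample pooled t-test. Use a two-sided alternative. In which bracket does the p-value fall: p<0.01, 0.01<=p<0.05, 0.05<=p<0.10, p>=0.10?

p-value bracket: 0.05<=p<0.10

x̄₁=41.870, s₁=8.492, n₁=23
x̄₂=35.000, s₂=7.348, n₂=6
s_p² = [22·8.492² + 5·7.348²]/27 = 68.7633
SE = √(s_p²·(1/23+1/6)) = 3.8013
t = (41.870−35.000)/3.8013 = 1.8071
df = 27
p-value (two-sided) = 0.08190
→ bracket: 0.05<=p<0.10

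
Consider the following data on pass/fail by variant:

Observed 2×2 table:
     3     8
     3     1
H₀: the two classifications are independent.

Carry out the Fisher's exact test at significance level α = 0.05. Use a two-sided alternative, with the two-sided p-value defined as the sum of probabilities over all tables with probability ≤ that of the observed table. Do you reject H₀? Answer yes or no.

reject H₀: no

Margins: r₁=11, r₂=4, c₁=6, c₂=9, n=15
p_obs = C(11,3)·C(4,3)/C(15,6); sum pmf over tables with pmf ≤ p_obs
p-value (two-sided) = 0.23516
At α=0.05: p ≥ α → fail to reject H₀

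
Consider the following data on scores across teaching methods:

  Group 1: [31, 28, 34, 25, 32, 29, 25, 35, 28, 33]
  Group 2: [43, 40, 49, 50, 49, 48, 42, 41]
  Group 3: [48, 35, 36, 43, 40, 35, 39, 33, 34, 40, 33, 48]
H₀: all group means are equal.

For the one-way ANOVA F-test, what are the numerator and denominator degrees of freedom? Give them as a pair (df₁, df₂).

degrees of freedom = [2, 27]

k = 3 groups, N = 30 total
df = (k−1, N−k) = (3−1, 30−3) = (2, 27)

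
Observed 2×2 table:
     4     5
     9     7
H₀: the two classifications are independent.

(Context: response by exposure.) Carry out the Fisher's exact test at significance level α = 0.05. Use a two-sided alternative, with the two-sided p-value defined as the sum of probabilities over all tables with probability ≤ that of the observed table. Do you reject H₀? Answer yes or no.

reject H₀: no

Margins: r₁=9, r₂=16, c₁=13, c₂=12, n=25
p_obs = C(9,4)·C(16,9)/C(25,13); sum pmf over tables with pmf ≤ p_obs
p-value (two-sided) = 0.68817
At α=0.05: p ≥ α → fail to reject H₀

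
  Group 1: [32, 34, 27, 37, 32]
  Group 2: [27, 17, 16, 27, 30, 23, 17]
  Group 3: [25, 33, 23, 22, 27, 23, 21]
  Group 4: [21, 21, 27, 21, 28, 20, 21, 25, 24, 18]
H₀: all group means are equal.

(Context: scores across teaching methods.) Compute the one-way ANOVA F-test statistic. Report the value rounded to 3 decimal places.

Group means [32.40, 22.43, 24.86, 22.60], grand mean 24.793
SSB = Σnᵢ(x̄ᵢ−x̄)² = 376.587; SSW = ΣΣ(x−x̄ᵢ)² = 448.171
MSB = 376.587/3 = 125.5291; MSW = 448.171/25 = 17.9269
F = MSB/MSW = 7.0023
df = (3, 25)

test statistic = 7.002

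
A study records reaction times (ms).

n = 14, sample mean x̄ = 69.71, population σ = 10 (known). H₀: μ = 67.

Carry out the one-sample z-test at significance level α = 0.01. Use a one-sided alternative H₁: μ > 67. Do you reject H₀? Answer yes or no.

reject H₀: no

SE = σ/√n = 10/√14 = 2.6726
z = (x̄−μ₀)/SE = (69.71−67)/2.6726 = 1.0140
p-value (one-sided, H₁ greater) = 0.15529
At α=0.01: p ≥ α → fail to reject H₀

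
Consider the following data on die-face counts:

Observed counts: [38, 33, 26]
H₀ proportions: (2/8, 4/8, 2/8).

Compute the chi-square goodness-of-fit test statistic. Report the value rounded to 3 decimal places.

test statistic = 12.876

n = 97; E_i = n·p_i = [24.25, 48.50, 24.25]
χ² = (38−24.25)²/24.25 + (33−48.50)²/48.50 + (26−24.25)²/24.25 = 12.8763
df = 2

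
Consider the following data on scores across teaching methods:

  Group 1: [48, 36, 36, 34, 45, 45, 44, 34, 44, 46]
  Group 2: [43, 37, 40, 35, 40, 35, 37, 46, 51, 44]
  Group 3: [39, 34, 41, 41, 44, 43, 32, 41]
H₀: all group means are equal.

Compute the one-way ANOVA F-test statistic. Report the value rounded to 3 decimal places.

Group means [41.20, 40.80, 39.38], grand mean 40.536
SSB = Σnᵢ(x̄ᵢ−x̄)² = 15.889; SSW = ΣΣ(x−x̄ᵢ)² = 641.075
MSB = 15.889/2 = 7.9446; MSW = 641.075/25 = 25.6430
F = MSB/MSW = 0.3098
df = (2, 25)

test statistic = 0.310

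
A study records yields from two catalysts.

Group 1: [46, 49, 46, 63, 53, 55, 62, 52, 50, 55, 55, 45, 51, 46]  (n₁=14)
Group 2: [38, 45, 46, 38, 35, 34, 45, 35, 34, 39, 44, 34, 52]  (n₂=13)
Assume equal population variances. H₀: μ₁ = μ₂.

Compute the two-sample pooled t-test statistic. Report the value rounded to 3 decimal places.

x̄₁=52.000, s₁=5.684, n₁=14
x̄₂=39.923, s₂=5.866, n₂=13
s_p² = [13·5.684² + 12·5.866²]/25 = 33.3169
SE = √(s_p²·(1/14+1/13)) = 2.2232
t = (52.000−39.923)/2.2232 = 5.4322
df = 25

test statistic = 5.432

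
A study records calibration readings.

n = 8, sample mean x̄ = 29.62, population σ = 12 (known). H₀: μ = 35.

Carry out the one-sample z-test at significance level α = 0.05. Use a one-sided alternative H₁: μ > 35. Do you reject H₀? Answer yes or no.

SE = σ/√n = 12/√8 = 4.2426
z = (x̄−μ₀)/SE = (29.62−35)/4.2426 = -1.2681
p-value (one-sided, H₁ greater) = 0.89761
At α=0.05: p ≥ α → fail to reject H₀

reject H₀: no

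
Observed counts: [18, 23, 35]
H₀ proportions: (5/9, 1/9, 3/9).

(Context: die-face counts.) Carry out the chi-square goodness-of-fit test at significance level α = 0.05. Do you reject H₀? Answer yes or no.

n = 76; E_i = n·p_i = [42.22, 8.44, 25.33]
χ² = (18−42.22)²/42.22 + (23−8.44)²/8.44 + (35−25.33)²/25.33 = 42.6737
df = 2
p-value (upper-tail) = 0.00000
At α=0.05: p < α → reject H₀

reject H₀: yes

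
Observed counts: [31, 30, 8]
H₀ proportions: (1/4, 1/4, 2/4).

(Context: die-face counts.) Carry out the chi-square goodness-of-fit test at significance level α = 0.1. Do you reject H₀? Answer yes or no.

n = 69; E_i = n·p_i = [17.25, 17.25, 34.50]
χ² = (31−17.25)²/17.25 + (30−17.25)²/17.25 + (8−34.50)²/34.50 = 40.7391
df = 2
p-value (upper-tail) = 0.00000
At α=0.1: p < α → reject H₀

reject H₀: yes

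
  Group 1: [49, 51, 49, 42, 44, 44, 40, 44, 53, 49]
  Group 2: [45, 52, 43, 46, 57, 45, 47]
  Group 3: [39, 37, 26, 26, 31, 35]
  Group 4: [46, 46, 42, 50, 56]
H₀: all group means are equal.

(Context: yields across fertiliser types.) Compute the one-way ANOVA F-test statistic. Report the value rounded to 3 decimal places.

test statistic = 14.800

Group means [46.50, 47.86, 32.33, 48.00], grand mean 44.071
SSB = Σnᵢ(x̄ᵢ−x̄)² = 1063.167; SSW = ΣΣ(x−x̄ᵢ)² = 574.690
MSB = 1063.167/3 = 354.3889; MSW = 574.690/24 = 23.9454
F = MSB/MSW = 14.7999
df = (3, 24)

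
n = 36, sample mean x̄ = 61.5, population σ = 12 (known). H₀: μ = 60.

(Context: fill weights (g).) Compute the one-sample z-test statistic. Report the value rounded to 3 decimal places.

test statistic = 0.750

SE = σ/√n = 12/√36 = 2.0000
z = (x̄−μ₀)/SE = (61.5−60)/2.0000 = 0.7500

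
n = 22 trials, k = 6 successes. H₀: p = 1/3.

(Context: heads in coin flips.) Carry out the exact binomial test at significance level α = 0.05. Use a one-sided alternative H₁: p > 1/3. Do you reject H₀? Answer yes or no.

Exact binomial: n=22, k=6, p₀=1/3=0.3333
P(X≥6) from Σ C(n,i)·p₀^i·(1−p₀)^(n−i)
p-value (one-sided, H₁ greater) = 0.79385
At α=0.05: p ≥ α → fail to reject H₀

reject H₀: no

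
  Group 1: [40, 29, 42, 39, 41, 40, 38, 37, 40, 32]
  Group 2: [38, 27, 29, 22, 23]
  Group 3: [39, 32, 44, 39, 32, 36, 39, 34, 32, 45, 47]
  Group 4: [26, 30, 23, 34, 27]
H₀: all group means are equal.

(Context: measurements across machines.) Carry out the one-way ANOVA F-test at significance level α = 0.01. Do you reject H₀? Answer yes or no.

reject H₀: yes

Group means [37.80, 27.80, 38.09, 28.00], grand mean 34.710
SSB = Σnᵢ(x̄ᵢ−x̄)² = 685.078; SSW = ΣΣ(x−x̄ᵢ)² = 685.309
MSB = 685.078/3 = 228.3593; MSW = 685.309/27 = 25.3818
F = MSB/MSW = 8.9970
df = (3, 27)
p-value (upper-tail) = 0.00027
At α=0.01: p < α → reject H₀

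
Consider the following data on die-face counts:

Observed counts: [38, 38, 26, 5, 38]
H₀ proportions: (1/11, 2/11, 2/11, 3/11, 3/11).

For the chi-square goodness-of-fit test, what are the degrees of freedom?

degrees of freedom = 4

df = k − 1 = 5 − 1 = 4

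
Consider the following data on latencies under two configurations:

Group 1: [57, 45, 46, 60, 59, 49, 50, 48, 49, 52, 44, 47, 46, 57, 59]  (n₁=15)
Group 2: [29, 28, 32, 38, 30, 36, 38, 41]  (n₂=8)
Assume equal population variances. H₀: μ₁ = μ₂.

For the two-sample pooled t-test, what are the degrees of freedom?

degrees of freedom = 21

df = n₁ + n₂ − 2 = 15 + 8 − 2 = 21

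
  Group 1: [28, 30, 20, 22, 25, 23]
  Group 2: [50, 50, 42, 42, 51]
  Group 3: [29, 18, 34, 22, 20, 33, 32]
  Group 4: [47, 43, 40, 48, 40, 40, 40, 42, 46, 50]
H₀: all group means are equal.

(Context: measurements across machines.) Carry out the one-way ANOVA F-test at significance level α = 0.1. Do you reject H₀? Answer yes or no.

reject H₀: yes

Group means [24.67, 47.00, 26.86, 43.60], grand mean 35.964
SSB = Σnᵢ(x̄ᵢ−x̄)² = 2538.374; SSW = ΣΣ(x−x̄ᵢ)² = 556.590
MSB = 2538.374/3 = 846.1246; MSW = 556.590/24 = 23.1913
F = MSB/MSW = 36.4846
df = (3, 24)
p-value (upper-tail) = 0.00000
At α=0.1: p < α → reject H₀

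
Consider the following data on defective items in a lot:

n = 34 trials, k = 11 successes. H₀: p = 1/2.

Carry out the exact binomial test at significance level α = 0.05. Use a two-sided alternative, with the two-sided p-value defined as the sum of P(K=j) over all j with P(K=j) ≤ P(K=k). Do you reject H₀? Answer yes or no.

Exact binomial: n=34, k=11, p₀=1/2=0.5000
P(X=j) = C(n,j)·p₀^j·(1−p₀)^(n−j); p = Σ P(X=j) over j with P(X=j) ≤ P(X=11)
p-value (two-sided) = 0.05761
At α=0.05: p ≥ α → fail to reject H₀

reject H₀: no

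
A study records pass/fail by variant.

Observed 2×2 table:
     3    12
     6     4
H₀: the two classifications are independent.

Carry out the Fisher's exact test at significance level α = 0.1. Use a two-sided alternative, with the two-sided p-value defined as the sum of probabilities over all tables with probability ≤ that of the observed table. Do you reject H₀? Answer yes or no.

reject H₀: yes

Margins: r₁=15, r₂=10, c₁=9, c₂=16, n=25
p_obs = C(15,3)·C(10,6)/C(25,9); sum pmf over tables with pmf ≤ p_obs
p-value (two-sided) = 0.08722
At α=0.1: p < α → reject H₀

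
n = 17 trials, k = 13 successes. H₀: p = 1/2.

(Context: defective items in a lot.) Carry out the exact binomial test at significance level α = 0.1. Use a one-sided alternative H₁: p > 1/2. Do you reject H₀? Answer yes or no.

Exact binomial: n=17, k=13, p₀=1/2=0.5000
P(X≥13) from Σ C(n,i)·p₀^i·(1−p₀)^(n−i)
p-value (one-sided, H₁ greater) = 0.02452
At α=0.1: p < α → reject H₀

reject H₀: yes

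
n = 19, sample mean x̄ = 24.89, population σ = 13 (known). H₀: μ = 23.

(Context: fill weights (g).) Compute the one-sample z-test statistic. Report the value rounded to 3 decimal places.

SE = σ/√n = 13/√19 = 2.9824
z = (x̄−μ₀)/SE = (24.89−23)/2.9824 = 0.6337

test statistic = 0.634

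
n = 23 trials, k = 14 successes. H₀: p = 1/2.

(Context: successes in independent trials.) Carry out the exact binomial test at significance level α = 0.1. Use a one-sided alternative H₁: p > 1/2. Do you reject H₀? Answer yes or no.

Exact binomial: n=23, k=14, p₀=1/2=0.5000
P(X≥14) from Σ C(n,i)·p₀^i·(1−p₀)^(n−i)
p-value (one-sided, H₁ greater) = 0.20244
At α=0.1: p ≥ α → fail to reject H₀

reject H₀: no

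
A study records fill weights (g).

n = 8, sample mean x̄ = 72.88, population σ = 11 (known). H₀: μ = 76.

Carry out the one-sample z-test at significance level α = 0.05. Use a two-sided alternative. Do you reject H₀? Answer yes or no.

SE = σ/√n = 11/√8 = 3.8891
z = (x̄−μ₀)/SE = (72.88−76)/3.8891 = -0.8022
p-value (two-sided) = 0.42241
At α=0.05: p ≥ α → fail to reject H₀

reject H₀: no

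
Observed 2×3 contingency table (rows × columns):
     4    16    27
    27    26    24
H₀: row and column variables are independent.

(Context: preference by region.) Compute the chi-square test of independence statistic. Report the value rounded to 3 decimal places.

test statistic = 13.133

Row totals [47, 77], col totals [31, 42, 51], n=124
χ² = (4−11.75)²/11.75 + (16−15.92)²/15.92 + (27−19.33)²/19.33 + (27−19.25)²/19.25 + (26−26.08)²/26.08 + (24−31.67)²/31.67 = 13.1326
df = 2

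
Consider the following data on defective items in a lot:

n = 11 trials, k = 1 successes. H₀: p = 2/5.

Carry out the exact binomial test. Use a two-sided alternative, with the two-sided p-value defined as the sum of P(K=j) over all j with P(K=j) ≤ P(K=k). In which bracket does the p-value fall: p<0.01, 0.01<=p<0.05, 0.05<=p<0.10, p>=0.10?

p-value bracket: 0.05<=p<0.10

Exact binomial: n=11, k=1, p₀=2/5=0.4000
P(X=j) = C(n,j)·p₀^j·(1−p₀)^(n−j); p = Σ P(X=j) over j with P(X=j) ≤ P(X=1)
p-value (two-sided) = 0.05951
→ bracket: 0.05<=p<0.10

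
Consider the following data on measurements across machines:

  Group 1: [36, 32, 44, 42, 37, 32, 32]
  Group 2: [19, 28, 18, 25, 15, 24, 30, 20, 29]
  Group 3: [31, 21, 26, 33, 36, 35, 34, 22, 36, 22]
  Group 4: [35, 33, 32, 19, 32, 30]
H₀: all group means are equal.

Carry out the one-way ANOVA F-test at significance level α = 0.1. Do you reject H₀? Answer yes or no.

Group means [36.43, 23.11, 29.60, 30.17], grand mean 29.375
SSB = Σnᵢ(x̄ᵢ−x̄)² = 705.663; SSW = ΣΣ(x−x̄ᵢ)² = 885.837
MSB = 705.663/3 = 235.2212; MSW = 885.837/28 = 31.6370
F = MSB/MSW = 7.4350
df = (3, 28)
p-value (upper-tail) = 0.00082
At α=0.1: p < α → reject H₀

reject H₀: yes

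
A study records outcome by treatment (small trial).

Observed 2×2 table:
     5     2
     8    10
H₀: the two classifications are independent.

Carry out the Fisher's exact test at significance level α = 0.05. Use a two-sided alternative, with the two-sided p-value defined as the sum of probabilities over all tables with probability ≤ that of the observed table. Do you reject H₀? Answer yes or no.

reject H₀: no

Margins: r₁=7, r₂=18, c₁=13, c₂=12, n=25
p_obs = C(7,5)·C(18,8)/C(25,13); sum pmf over tables with pmf ≤ p_obs
p-value (two-sided) = 0.37826
At α=0.05: p ≥ α → fail to reject H₀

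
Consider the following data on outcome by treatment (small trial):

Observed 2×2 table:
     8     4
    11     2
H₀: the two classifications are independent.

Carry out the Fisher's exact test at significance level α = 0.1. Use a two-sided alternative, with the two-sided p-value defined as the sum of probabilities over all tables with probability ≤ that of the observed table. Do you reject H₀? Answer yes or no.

Margins: r₁=12, r₂=13, c₁=19, c₂=6, n=25
p_obs = C(12,8)·C(13,11)/C(25,19); sum pmf over tables with pmf ≤ p_obs
p-value (two-sided) = 0.37826
At α=0.1: p ≥ α → fail to reject H₀

reject H₀: no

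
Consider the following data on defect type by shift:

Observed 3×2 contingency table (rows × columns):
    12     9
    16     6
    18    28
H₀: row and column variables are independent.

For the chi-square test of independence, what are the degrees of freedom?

df = (r−1)(c−1) = (3−1)·(2−1) = 2

degrees of freedom = 2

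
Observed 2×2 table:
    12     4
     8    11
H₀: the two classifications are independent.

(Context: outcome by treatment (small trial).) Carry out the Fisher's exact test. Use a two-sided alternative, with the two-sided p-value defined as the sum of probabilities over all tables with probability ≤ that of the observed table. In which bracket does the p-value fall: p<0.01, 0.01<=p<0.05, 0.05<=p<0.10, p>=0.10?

Margins: r₁=16, r₂=19, c₁=20, c₂=15, n=35
p_obs = C(16,12)·C(19,8)/C(35,20); sum pmf over tables with pmf ≤ p_obs
p-value (two-sided) = 0.08656
→ bracket: 0.05<=p<0.10

p-value bracket: 0.05<=p<0.10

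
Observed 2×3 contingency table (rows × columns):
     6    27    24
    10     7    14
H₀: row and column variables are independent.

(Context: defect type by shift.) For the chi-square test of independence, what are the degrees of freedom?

df = (r−1)(c−1) = (2−1)·(3−1) = 2

degrees of freedom = 2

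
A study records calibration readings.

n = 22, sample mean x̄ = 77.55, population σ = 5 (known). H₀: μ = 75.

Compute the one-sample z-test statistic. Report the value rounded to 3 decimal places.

SE = σ/√n = 5/√22 = 1.0660
z = (x̄−μ₀)/SE = (77.55−75)/1.0660 = 2.3921

test statistic = 2.392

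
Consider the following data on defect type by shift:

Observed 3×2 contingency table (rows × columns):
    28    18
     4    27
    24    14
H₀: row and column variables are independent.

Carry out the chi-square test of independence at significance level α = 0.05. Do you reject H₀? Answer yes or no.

Row totals [46, 31, 38], col totals [56, 59], n=115
χ² = (28−22.40)²/22.40 + (18−23.60)²/23.60 + (4−15.10)²/15.10 + (27−15.90)²/15.90 + (24−18.50)²/18.50 + (14−19.50)²/19.50 = 21.8066
df = 2
p-value (upper-tail) = 0.00002
At α=0.05: p < α → reject H₀

reject H₀: yes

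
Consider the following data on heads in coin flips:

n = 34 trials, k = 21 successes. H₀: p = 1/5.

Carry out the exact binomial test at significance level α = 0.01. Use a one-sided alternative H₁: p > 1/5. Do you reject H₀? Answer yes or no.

Exact binomial: n=34, k=21, p₀=1/5=0.2000
P(X≥21) from Σ C(n,i)·p₀^i·(1−p₀)^(n−i)
p-value (one-sided, H₁ greater) = 0.00000
At α=0.01: p < α → reject H₀

reject H₀: yes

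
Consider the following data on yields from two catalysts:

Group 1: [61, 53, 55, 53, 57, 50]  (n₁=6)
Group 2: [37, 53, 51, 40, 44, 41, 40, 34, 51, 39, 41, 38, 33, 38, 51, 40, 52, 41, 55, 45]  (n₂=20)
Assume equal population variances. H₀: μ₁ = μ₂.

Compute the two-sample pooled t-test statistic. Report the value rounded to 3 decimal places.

test statistic = 4.045

x̄₁=54.833, s₁=3.817, n₁=6
x̄₂=43.200, s₂=6.662, n₂=20
s_p² = [5·3.817² + 19·6.662²]/24 = 38.1681
SE = √(s_p²·(1/6+1/20)) = 2.8757
t = (54.833−43.200)/2.8757 = 4.0454
df = 24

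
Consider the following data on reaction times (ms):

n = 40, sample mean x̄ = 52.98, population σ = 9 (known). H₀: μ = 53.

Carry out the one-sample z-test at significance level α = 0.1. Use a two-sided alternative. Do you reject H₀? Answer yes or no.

SE = σ/√n = 9/√40 = 1.4230
z = (x̄−μ₀)/SE = (52.98−53)/1.4230 = -0.0141
p-value (two-sided) = 0.98879
At α=0.1: p ≥ α → fail to reject H₀

reject H₀: no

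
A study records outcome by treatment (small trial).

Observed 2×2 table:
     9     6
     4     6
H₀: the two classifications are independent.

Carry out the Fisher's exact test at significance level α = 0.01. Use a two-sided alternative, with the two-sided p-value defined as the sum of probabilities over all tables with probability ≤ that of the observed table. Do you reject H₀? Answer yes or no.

reject H₀: no

Margins: r₁=15, r₂=10, c₁=13, c₂=12, n=25
p_obs = C(15,9)·C(10,4)/C(25,13); sum pmf over tables with pmf ≤ p_obs
p-value (two-sided) = 0.42831
At α=0.01: p ≥ α → fail to reject H₀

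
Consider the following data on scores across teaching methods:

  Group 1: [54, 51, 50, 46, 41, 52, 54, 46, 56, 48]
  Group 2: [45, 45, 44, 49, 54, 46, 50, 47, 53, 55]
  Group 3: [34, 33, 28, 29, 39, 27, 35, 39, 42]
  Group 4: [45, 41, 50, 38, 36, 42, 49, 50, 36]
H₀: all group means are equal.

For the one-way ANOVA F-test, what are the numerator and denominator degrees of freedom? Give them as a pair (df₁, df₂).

k = 4 groups, N = 38 total
df = (k−1, N−k) = (4−1, 38−4) = (3, 34)

degrees of freedom = [3, 34]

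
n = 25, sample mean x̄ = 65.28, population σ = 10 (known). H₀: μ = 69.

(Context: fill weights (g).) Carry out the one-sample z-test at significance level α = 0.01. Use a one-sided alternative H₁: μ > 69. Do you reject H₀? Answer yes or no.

reject H₀: no

SE = σ/√n = 10/√25 = 2.0000
z = (x̄−μ₀)/SE = (65.28−69)/2.0000 = -1.8600
p-value (one-sided, H₁ greater) = 0.96856
At α=0.01: p ≥ α → fail to reject H₀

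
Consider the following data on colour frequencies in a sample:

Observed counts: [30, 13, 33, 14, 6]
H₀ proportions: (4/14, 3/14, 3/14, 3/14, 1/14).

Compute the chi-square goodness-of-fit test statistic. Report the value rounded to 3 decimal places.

test statistic = 12.743

n = 96; E_i = n·p_i = [27.43, 20.57, 20.57, 20.57, 6.86]
χ² = (30−27.43)²/27.43 + (13−20.57)²/20.57 + (33−20.57)²/20.57 + (14−20.57)²/20.57 + (6−6.86)²/6.86 = 12.7431
df = 4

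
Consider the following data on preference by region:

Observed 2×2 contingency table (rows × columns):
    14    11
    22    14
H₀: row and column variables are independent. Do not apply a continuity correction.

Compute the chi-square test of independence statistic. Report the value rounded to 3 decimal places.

test statistic = 0.159

Row totals [25, 36], col totals [36, 25], n=61
χ² = (14−14.75)²/14.75 + (11−10.25)²/10.25 + (22−21.25)²/21.25 + (14−14.75)²/14.75 = 0.1594
df = 1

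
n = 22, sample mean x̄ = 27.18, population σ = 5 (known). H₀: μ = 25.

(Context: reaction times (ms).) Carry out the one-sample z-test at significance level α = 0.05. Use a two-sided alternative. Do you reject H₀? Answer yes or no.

reject H₀: yes

SE = σ/√n = 5/√22 = 1.0660
z = (x̄−μ₀)/SE = (27.18−25)/1.0660 = 2.0450
p-value (two-sided) = 0.04085
At α=0.05: p < α → reject H₀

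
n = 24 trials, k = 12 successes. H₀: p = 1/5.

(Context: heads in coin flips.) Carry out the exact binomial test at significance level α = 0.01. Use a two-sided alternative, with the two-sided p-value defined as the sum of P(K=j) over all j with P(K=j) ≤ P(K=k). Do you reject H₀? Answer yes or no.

reject H₀: yes

Exact binomial: n=24, k=12, p₀=1/5=0.2000
P(X=j) = C(n,j)·p₀^j·(1−p₀)^(n−j); p = Σ P(X=j) over j with P(X=j) ≤ P(X=12)
p-value (two-sided) = 0.00098
At α=0.01: p < α → reject H₀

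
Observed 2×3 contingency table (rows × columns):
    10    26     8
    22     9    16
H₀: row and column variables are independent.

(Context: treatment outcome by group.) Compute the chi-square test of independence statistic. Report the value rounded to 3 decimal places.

test statistic = 15.342

Row totals [44, 47], col totals [32, 35, 24], n=91
χ² = (10−15.47)²/15.47 + (26−16.92)²/16.92 + (8−11.60)²/11.60 + (22−16.53)²/16.53 + (9−18.08)²/18.08 + (16−12.40)²/12.40 = 15.3416
df = 2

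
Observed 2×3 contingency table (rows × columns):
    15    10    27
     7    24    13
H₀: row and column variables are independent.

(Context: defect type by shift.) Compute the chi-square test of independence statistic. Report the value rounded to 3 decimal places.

test statistic = 12.997

Row totals [52, 44], col totals [22, 34, 40], n=96
χ² = (15−11.92)²/11.92 + (10−18.42)²/18.42 + (27−21.67)²/21.67 + (7−10.08)²/10.08 + (24−15.58)²/15.58 + (13−18.33)²/18.33 = 12.9974
df = 2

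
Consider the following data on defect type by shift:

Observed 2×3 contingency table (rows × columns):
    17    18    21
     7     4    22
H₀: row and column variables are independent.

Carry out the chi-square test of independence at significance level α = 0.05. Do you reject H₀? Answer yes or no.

reject H₀: yes

Row totals [56, 33], col totals [24, 22, 43], n=89
χ² = (17−15.10)²/15.10 + (18−13.84)²/13.84 + (21−27.06)²/27.06 + (7−8.90)²/8.90 + (4−8.16)²/8.16 + (22−15.94)²/15.94 = 7.6672
df = 2
p-value (upper-tail) = 0.02163
At α=0.05: p < α → reject H₀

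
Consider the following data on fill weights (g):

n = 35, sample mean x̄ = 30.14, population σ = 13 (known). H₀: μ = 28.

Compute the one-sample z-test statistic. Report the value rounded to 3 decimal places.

SE = σ/√n = 13/√35 = 2.1974
z = (x̄−μ₀)/SE = (30.14−28)/2.1974 = 0.9739

test statistic = 0.974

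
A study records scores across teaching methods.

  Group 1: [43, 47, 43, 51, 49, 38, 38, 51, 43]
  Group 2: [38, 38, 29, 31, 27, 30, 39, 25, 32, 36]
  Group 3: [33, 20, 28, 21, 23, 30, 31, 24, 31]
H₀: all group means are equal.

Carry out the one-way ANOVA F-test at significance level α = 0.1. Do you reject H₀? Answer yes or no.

Group means [44.78, 32.50, 26.78], grand mean 34.607
SSB = Σnᵢ(x̄ᵢ−x̄)² = 1527.067; SSW = ΣΣ(x−x̄ᵢ)² = 611.611
MSB = 1527.067/2 = 763.5337; MSW = 611.611/25 = 24.4644
F = MSB/MSW = 31.2099
df = (2, 25)
p-value (upper-tail) = 0.00000
At α=0.1: p < α → reject H₀

reject H₀: yes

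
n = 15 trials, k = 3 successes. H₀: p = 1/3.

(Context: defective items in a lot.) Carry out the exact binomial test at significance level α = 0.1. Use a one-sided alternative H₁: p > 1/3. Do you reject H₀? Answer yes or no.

reject H₀: no

Exact binomial: n=15, k=3, p₀=1/3=0.3333
P(X≥3) from Σ C(n,i)·p₀^i·(1−p₀)^(n−i)
p-value (one-sided, H₁ greater) = 0.92064
At α=0.1: p ≥ α → fail to reject H₀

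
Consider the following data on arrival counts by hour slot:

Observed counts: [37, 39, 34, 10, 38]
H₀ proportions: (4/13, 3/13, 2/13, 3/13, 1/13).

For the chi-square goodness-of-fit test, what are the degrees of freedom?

df = k − 1 = 5 − 1 = 4

degrees of freedom = 4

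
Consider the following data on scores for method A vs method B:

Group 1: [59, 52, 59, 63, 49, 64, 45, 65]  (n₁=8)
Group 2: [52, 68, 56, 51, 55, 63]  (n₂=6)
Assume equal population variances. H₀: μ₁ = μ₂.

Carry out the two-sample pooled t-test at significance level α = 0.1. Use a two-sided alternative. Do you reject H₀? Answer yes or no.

x̄₁=57.000, s₁=7.464, n₁=8
x̄₂=57.500, s₂=6.656, n₂=6
s_p² = [7·7.464² + 5·6.656²]/12 = 50.9583
SE = √(s_p²·(1/8+1/6)) = 3.8552
t = (57.000−57.500)/3.8552 = -0.1297
df = 12
p-value (two-sided) = 0.89896
At α=0.1: p ≥ α → fail to reject H₀

reject H₀: no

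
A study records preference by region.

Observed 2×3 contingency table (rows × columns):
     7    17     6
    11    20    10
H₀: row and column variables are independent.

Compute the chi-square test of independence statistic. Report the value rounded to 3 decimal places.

Row totals [30, 41], col totals [18, 37, 16], n=71
χ² = (7−7.61)²/7.61 + (17−15.63)²/15.63 + (6−6.76)²/6.76 + (11−10.39)²/10.39 + (20−21.37)²/21.37 + (10−9.24)²/9.24 = 0.4384
df = 2

test statistic = 0.438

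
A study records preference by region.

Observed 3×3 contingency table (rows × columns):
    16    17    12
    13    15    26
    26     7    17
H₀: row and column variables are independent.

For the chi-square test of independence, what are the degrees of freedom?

degrees of freedom = 4

df = (r−1)(c−1) = (3−1)·(3−1) = 4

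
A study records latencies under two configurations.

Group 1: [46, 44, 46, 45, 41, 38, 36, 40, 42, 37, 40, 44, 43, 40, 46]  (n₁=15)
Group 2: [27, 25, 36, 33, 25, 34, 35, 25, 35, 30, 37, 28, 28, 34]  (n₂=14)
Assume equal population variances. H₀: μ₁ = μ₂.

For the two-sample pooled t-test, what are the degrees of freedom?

degrees of freedom = 27

df = n₁ + n₂ − 2 = 15 + 14 − 2 = 27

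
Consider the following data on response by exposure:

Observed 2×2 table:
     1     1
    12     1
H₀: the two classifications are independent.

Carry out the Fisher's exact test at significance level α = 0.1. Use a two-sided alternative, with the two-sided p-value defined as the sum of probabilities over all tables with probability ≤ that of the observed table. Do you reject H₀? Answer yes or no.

Margins: r₁=2, r₂=13, c₁=13, c₂=2, n=15
p_obs = C(2,1)·C(13,12)/C(15,13); sum pmf over tables with pmf ≤ p_obs
p-value (two-sided) = 0.25714
At α=0.1: p ≥ α → fail to reject H₀

reject H₀: no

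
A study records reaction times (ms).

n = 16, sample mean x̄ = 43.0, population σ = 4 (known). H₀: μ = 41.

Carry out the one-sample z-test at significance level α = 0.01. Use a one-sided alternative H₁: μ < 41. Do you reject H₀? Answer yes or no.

reject H₀: no

SE = σ/√n = 4/√16 = 1.0000
z = (x̄−μ₀)/SE = (43.0−41)/1.0000 = 2.0000
p-value (one-sided, H₁ less) = 0.97725
At α=0.01: p ≥ α → fail to reject H₀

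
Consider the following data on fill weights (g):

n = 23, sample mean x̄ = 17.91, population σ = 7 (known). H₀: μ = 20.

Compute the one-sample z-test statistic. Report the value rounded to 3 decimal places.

test statistic = -1.432

SE = σ/√n = 7/√23 = 1.4596
z = (x̄−μ₀)/SE = (17.91−20)/1.4596 = -1.4319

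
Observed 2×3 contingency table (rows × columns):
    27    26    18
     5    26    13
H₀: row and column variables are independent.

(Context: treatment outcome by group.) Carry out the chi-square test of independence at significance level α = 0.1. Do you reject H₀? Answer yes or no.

reject H₀: yes

Row totals [71, 44], col totals [32, 52, 31], n=115
χ² = (27−19.76)²/19.76 + (26−32.10)²/32.10 + (18−19.14)²/19.14 + (5−12.24)²/12.24 + (26−19.90)²/19.90 + (13−11.86)²/11.86 = 10.1519
df = 2
p-value (upper-tail) = 0.00625
At α=0.1: p < α → reject H₀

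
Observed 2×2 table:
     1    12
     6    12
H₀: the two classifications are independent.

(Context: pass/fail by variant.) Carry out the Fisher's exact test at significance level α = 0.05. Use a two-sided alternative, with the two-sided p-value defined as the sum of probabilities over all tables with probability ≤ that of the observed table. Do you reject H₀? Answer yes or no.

Margins: r₁=13, r₂=18, c₁=7, c₂=24, n=31
p_obs = C(13,1)·C(18,6)/C(31,7); sum pmf over tables with pmf ≤ p_obs
p-value (two-sided) = 0.19116
At α=0.05: p ≥ α → fail to reject H₀

reject H₀: no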